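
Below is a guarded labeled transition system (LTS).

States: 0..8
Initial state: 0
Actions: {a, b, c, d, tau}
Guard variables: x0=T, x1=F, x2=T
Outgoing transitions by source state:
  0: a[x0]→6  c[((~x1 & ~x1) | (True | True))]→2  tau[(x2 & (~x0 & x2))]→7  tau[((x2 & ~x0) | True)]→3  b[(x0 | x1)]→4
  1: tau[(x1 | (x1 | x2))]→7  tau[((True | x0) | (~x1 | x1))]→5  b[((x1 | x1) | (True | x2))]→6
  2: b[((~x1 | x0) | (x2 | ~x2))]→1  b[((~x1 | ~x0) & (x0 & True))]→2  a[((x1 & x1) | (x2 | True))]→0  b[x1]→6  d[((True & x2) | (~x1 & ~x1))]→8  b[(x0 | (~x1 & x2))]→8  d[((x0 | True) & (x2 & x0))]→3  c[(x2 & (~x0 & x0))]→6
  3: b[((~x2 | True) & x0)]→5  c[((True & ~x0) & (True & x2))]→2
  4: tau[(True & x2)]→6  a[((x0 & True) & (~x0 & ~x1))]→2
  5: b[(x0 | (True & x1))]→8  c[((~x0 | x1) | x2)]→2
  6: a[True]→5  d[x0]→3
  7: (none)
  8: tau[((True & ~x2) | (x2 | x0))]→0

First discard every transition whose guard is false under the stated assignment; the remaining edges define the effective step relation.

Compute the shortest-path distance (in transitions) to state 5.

Breadth-first toward 5:
  L0 = {0}
  L1 = {2,3,4,6}
  L2 = {1,5,8}
depth(5)=2, e.g. a·a

Answer: 2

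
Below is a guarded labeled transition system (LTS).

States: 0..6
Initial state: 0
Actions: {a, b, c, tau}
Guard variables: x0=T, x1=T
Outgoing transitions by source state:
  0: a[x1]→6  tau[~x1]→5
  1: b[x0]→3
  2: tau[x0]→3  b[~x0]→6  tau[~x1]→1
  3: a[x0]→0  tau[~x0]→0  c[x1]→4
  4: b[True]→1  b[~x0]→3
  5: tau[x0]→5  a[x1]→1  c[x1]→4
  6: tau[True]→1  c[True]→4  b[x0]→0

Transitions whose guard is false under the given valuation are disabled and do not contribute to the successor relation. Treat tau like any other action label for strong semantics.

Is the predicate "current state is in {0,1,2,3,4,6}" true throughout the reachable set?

Answer: INVARIANT HOLDS

Analysis:
Inv-set: {0,1,2,3,4,6}
R = {0,1,3,4,6}
  0: ✓
  1: ✓
  3: ✓
  4: ✓
  6: ✓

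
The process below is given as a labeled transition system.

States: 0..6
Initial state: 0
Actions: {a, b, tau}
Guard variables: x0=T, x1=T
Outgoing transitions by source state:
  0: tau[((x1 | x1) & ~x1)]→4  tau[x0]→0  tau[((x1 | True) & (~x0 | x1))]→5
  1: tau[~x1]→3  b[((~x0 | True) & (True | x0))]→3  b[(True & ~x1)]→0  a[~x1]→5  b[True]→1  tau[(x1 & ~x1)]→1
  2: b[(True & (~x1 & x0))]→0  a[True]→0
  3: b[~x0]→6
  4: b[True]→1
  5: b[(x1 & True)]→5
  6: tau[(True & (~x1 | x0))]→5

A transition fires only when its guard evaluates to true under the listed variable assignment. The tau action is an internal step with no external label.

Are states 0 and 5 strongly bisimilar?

Refine partition for ~:
  π0 = {{0,1,2,3,4,5,6}}
  π1 = {{0,6},{1,4,5},{2},{3}}
  π2 = {{0},{1},{2},{3},{4,5},{6}}
  π3 = {{0},{1},{2},{3},{4},{5},{6}}
7 equivalence class(es) (converged in 4)
0∈{0}, 5∈{5}

Answer: NOT BISIMILAR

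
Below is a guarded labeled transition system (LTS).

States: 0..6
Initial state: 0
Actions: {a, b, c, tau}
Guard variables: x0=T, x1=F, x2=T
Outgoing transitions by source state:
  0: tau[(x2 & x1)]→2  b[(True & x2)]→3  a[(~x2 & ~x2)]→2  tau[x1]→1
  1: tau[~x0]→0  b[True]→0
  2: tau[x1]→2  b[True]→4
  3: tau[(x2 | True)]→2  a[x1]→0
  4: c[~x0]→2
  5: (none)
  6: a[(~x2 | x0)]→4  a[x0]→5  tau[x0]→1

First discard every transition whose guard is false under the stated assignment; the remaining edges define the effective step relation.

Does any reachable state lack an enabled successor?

R = {0,2,3,4}
  0: b→3  [deg 1]
  2: b→4  [deg 1]
  3: tau→2  [deg 1]
  4: ∅  [deadlock]
trace reaching 4: b·tau·b

Answer: DEADLOCK at state 4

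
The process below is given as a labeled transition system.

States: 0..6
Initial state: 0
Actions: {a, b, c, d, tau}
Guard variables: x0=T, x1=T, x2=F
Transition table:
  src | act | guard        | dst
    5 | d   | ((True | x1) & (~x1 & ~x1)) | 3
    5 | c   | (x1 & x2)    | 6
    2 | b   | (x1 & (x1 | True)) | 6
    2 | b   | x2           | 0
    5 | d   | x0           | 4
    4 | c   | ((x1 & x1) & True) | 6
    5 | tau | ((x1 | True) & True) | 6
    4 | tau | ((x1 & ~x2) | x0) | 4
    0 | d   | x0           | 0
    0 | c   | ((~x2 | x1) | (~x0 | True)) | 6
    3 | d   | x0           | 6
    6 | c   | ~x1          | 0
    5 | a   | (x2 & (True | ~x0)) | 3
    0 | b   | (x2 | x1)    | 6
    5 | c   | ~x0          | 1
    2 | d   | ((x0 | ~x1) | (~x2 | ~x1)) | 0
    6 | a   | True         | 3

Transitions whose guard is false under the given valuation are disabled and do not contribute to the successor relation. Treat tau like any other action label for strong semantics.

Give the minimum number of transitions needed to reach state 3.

Answer: 2

Trace:
BFS to 3:
  depth 0: {0}
  depth 1: {6}
  depth 2: {3}
first hit 3 at d=2 via b·a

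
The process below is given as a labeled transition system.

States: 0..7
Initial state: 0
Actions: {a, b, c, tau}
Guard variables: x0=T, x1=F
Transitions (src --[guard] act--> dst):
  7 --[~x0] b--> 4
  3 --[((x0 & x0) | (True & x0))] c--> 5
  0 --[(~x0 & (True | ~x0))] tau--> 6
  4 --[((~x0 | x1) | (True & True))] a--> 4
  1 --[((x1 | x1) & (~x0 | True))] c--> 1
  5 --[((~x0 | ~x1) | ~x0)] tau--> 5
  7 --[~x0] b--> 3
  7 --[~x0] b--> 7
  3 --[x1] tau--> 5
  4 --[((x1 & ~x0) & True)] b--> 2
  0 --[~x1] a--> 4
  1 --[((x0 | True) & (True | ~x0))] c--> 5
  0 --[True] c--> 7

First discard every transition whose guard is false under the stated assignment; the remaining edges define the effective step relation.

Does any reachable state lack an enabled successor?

Reach set: {0,4,7}
  0: a→4  c→7  [2 exit(s)]
  4: a→4  [1 exit(s)]
  7: ∅  [no exit]
witness 7: c

Answer: DEADLOCK at state 7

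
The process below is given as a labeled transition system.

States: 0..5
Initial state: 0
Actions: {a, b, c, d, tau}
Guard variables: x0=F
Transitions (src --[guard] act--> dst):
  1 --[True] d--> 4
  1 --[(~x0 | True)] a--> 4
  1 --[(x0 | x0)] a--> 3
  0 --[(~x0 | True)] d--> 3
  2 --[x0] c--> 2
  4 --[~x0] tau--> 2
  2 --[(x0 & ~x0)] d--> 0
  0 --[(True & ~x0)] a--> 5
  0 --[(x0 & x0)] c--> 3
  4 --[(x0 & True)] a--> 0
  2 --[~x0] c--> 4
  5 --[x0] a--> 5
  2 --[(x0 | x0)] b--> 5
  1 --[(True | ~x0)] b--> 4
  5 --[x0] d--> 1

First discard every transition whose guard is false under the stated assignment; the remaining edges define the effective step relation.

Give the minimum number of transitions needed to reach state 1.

BFS to 1:
  L0 = {0}
  L1 = {3,5}
1 never appears.

Answer: UNREACHABLE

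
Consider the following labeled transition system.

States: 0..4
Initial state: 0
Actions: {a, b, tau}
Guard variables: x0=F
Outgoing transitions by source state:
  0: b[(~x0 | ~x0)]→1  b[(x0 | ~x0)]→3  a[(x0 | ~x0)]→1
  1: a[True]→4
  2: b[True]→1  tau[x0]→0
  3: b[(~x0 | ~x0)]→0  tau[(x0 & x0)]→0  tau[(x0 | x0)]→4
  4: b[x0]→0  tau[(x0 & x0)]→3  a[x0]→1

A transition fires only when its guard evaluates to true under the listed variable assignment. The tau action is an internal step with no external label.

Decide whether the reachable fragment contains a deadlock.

Answer: DEADLOCK at state 4

Working:
R = {0,1,3,4}
  0: a→1  b→1  b→3  [3 exit(s)]
  1: a→4  [1 exit(s)]
  3: b→0  [1 exit(s)]
  4: ∅  [no exit]
witness 4: b·a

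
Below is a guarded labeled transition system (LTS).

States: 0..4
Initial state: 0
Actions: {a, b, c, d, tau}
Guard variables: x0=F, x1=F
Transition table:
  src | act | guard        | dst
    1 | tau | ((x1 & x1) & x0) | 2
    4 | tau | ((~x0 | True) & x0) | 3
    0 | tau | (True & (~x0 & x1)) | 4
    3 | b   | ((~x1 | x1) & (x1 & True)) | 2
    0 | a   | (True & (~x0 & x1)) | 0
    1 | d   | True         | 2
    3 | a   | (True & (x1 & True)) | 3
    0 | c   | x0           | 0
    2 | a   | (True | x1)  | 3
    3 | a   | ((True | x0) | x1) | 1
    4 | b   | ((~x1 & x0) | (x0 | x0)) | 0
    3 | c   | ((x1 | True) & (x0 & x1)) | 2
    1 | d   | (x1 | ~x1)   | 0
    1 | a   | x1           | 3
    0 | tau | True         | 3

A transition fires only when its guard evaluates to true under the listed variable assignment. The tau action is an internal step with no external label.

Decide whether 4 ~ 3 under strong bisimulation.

Answer: NOT BISIMILAR

Trace:
Compute ~ classes (split until stable):
  round 0: {{0,1,2,3,4}}
  round 1: {{0},{1},{2,3},{4}}
  round 2: {{0},{1},{2},{3},{4}}
5 equivalence class(es) (converged in 3)
[4]={4}  [3]={3}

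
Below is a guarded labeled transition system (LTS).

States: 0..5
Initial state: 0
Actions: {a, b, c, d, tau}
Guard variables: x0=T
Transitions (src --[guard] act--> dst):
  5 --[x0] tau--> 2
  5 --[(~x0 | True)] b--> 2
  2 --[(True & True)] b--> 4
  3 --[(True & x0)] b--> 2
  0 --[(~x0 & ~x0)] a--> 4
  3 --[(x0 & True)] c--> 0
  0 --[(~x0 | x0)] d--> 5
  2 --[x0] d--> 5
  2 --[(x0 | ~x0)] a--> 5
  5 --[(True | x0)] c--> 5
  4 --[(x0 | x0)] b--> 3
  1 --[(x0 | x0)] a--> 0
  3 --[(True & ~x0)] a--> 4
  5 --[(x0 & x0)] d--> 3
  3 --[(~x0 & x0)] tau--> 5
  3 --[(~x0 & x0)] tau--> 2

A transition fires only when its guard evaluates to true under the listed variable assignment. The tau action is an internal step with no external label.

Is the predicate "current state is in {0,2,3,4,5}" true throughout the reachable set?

Allowed set {0,2,3,4,5}
Reachable = {0,2,3,4,5}
  0: ✓
  2: ✓
  3: ✓
  4: ✓
  5: ✓

Answer: INVARIANT HOLDS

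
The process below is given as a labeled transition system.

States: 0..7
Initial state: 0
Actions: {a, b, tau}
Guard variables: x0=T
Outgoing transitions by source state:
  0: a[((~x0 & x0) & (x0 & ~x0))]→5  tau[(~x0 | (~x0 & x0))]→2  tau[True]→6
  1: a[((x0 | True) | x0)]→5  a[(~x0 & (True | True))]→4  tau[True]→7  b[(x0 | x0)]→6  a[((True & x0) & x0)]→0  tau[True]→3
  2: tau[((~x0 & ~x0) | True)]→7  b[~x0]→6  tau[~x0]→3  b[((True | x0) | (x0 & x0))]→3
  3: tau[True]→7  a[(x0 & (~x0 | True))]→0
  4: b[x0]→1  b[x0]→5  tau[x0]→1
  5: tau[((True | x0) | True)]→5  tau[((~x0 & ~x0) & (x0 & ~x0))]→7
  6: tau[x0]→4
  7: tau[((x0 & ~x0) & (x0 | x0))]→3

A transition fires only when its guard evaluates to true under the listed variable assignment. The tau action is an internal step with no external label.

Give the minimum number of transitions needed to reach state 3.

Answer: 4

Analysis:
Layered search for 3:
  Layer 0: {0}
  Layer 1: {6}
  Layer 2: {4}
  Layer 3: {1,5}
  Layer 4: {3,7}
3 enters at depth 4; path tau·tau·b·tau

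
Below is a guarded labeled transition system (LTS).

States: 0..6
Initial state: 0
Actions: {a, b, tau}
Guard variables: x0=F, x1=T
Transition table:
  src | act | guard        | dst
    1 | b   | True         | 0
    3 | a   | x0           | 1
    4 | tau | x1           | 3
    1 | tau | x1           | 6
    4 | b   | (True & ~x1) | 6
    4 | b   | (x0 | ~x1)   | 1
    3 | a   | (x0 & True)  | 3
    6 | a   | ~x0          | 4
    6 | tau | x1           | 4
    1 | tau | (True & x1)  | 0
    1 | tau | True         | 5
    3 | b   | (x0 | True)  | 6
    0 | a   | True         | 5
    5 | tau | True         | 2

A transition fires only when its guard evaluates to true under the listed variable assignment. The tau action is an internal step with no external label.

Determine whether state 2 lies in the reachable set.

After dropping false guards: 10 live edges.
depth 0: {0}
depth 1: {5}  total {0,5}
depth 2: {2}  total {0,2,5}
Reachable = {0,2,5}
Path to 2: a·tau

Answer: REACHABLE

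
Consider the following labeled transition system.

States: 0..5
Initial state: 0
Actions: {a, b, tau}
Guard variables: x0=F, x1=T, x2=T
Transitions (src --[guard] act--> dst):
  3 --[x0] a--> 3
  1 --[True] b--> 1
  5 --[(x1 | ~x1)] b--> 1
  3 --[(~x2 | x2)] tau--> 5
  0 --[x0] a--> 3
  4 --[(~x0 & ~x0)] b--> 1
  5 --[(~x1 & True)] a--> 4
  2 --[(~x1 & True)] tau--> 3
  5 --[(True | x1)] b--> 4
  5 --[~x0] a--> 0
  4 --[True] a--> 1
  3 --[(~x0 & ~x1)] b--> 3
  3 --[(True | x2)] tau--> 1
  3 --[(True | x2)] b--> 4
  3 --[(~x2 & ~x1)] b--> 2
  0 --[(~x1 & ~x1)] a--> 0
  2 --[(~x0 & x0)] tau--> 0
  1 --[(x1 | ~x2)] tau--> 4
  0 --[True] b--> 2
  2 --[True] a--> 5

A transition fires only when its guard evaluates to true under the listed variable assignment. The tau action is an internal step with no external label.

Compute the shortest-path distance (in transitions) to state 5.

BFS to 5:
  depth 0: {0}
  depth 1: {2}
  depth 2: {5}
depth(5)=2, e.g. b·a

Answer: 2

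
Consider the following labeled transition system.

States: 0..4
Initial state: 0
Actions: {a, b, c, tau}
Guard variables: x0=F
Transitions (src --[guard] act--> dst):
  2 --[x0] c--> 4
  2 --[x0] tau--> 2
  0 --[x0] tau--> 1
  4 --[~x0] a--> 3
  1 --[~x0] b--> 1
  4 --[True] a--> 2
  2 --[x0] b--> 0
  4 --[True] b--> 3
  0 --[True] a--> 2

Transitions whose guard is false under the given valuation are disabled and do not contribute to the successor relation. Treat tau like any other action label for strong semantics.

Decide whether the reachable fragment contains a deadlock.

Answer: DEADLOCK at state 2

Trace:
Reach set: {0,2}
  0: a→2  [1 exit(s)]
  2: ∅  [STUCK]
witness 2: a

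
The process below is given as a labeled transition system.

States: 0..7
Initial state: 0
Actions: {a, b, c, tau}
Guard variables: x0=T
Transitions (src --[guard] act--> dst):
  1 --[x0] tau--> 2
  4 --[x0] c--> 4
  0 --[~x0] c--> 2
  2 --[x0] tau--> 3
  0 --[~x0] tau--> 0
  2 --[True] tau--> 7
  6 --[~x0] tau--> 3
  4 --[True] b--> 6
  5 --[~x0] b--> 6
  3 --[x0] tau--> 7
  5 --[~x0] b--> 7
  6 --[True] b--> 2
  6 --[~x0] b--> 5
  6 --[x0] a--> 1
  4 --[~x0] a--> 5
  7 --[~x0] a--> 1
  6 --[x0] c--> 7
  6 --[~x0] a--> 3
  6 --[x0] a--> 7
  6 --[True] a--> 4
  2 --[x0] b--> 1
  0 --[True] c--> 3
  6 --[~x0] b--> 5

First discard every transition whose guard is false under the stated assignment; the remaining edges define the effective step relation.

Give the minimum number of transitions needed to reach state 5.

Breadth-first toward 5:
  Layer 0: {0}
  Layer 1: {3}
  Layer 2: {7}
5 never appears.

Answer: UNREACHABLE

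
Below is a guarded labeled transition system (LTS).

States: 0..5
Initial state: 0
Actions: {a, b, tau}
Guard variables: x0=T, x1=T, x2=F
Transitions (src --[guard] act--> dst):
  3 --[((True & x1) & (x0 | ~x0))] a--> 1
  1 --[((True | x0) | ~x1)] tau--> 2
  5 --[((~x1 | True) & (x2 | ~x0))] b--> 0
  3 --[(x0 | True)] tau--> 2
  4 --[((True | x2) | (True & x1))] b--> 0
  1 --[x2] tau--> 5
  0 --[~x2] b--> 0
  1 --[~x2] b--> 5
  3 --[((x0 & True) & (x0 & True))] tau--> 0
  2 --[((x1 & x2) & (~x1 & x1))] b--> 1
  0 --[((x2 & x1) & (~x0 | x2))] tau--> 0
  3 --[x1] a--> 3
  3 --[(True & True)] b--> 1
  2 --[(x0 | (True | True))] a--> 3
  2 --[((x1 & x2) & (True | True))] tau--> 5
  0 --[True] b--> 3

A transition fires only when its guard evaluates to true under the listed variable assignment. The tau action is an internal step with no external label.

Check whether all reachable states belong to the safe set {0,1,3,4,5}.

Answer: INVARIANT VIOLATED at state 2

Trace:
Inv-set: {0,1,3,4,5}
Reach set: {0,1,2,3,5}
  0: ✓
  1: ✓
  2: outside
  3: ✓
  5: ✓
witness against invariant: b·tau → 2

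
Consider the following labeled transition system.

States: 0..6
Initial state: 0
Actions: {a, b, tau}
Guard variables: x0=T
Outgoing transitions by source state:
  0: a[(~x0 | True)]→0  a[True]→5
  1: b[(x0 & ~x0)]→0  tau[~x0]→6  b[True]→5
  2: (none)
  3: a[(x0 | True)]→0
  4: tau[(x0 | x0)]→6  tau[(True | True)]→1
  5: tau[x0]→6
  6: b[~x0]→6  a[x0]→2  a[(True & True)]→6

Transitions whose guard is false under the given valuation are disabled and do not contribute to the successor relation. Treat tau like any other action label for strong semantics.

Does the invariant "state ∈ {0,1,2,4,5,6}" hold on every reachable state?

Answer: INVARIANT HOLDS

Analysis:
Safe = {0,1,2,4,5,6}
R = {0,2,5,6}
  0: ✓
  2: ✓
  5: ✓
  6: ✓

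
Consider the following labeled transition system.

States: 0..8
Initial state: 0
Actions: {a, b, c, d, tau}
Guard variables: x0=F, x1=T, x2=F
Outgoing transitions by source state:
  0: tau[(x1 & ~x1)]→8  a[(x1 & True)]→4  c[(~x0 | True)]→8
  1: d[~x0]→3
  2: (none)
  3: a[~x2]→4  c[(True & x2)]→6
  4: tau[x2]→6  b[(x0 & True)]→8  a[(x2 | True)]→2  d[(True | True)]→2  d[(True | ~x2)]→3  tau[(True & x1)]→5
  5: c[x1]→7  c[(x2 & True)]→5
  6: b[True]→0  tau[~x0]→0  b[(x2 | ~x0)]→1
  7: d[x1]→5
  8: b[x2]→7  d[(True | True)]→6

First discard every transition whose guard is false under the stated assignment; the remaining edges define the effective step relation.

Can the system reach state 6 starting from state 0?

After dropping false guards: 14 live edges.
L0 = {0}
L1 = {4,8}  cumulative {0,4,8}
L2 = {2,3,5,6}  cumulative {0,2,3,4,5,6,8}
L3 = {1,7}  cumulative {0,1,2,3,4,5,6,7,8}
Reach set: {0,1,2,3,4,5,6,7,8}
trace reaching 6: c·d

Answer: REACHABLE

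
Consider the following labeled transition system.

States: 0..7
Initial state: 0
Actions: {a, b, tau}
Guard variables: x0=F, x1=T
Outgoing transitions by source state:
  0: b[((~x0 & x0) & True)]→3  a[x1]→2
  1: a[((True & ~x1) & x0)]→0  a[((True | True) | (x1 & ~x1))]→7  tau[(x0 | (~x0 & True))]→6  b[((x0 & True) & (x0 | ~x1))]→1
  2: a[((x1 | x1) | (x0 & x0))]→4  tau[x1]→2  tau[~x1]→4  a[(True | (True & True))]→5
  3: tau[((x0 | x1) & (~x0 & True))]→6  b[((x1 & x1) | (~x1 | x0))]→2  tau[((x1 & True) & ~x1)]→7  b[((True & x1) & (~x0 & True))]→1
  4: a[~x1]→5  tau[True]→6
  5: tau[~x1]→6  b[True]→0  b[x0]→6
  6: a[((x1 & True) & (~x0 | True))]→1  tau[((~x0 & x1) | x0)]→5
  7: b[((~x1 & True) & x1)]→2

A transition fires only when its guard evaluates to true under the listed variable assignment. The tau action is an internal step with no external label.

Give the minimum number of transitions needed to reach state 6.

Layered search for 6:
  L0 = {0}
  L1 = {2}
  L2 = {4,5}
  L3 = {6}
first hit 6 at d=3 via a·a·tau

Answer: 3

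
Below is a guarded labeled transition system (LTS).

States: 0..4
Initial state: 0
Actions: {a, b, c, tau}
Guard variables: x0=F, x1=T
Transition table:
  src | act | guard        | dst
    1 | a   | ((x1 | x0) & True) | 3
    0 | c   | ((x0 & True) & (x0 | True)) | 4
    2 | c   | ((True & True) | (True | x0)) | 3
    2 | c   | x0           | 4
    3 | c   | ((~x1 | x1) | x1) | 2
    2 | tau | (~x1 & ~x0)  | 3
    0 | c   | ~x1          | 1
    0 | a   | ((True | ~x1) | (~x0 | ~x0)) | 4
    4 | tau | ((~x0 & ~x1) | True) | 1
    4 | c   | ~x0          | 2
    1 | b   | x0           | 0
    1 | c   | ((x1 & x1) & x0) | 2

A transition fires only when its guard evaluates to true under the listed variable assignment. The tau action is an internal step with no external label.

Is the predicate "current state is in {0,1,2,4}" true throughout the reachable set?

Inv-set: {0,1,2,4}
R = {0,1,2,3,4}
  0: ✓
  1: ✓
  2: ✓
  3: outside
  4: ✓
reach 3 via a·tau·a — violates

Answer: INVARIANT VIOLATED at state 3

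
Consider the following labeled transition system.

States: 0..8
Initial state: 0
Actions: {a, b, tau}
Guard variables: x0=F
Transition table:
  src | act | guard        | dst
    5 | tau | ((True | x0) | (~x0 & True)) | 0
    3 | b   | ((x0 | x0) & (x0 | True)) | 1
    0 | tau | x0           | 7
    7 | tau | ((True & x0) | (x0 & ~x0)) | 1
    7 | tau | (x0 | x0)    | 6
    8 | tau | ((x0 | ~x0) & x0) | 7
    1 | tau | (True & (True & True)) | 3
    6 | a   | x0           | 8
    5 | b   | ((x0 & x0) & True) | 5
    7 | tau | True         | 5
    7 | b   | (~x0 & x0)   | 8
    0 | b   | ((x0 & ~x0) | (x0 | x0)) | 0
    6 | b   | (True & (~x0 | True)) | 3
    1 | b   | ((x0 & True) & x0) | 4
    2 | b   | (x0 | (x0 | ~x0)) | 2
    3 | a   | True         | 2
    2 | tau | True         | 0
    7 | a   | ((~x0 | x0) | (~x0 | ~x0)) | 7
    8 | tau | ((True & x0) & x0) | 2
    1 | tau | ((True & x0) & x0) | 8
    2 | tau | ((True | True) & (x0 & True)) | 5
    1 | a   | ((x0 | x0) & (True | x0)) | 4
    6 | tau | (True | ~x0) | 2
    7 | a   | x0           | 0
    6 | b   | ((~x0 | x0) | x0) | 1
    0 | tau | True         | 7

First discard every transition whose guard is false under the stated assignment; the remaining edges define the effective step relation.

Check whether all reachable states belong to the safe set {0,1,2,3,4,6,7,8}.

Inv-set: {0,1,2,3,4,6,7,8}
Reach set: {0,5,7}
  0: safe
  5: VIOLATES
  7: safe
reach 5 via tau·tau — violates

Answer: INVARIANT VIOLATED at state 5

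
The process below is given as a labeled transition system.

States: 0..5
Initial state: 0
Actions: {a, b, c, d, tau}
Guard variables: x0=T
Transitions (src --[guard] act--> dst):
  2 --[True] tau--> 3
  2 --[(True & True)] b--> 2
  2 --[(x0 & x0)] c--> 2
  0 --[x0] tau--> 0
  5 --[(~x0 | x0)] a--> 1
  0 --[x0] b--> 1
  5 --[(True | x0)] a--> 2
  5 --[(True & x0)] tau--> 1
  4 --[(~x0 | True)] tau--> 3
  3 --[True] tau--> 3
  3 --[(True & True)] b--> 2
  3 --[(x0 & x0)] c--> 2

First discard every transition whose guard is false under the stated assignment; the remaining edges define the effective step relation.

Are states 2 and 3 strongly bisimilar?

Refine partition for ~:
  round 0: {{0,1,2,3,4,5}}
  round 1: {{0},{1},{2,3},{4},{5}}
5 equivalence class(es) (converged in 2)
class of 2: {2,3}; class of 3: {2,3}

Answer: BISIMILAR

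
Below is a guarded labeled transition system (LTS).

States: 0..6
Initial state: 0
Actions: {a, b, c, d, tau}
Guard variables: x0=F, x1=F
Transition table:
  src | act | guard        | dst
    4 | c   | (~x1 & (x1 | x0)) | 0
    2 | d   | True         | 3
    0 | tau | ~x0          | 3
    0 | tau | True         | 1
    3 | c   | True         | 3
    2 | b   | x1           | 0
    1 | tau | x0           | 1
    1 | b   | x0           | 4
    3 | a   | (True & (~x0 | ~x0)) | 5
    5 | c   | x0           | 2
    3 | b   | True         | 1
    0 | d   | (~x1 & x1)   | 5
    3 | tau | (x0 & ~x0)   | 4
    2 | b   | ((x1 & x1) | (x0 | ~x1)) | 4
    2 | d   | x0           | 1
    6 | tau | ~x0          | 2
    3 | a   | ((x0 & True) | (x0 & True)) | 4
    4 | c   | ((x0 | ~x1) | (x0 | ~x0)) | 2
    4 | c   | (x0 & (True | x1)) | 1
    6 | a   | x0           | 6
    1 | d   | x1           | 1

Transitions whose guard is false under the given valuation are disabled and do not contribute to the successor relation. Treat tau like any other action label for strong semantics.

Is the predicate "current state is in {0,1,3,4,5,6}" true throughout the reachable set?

Answer: INVARIANT HOLDS

Analysis:
Safe = {0,1,3,4,5,6}
R = {0,1,3,5}
  0: ok
  1: ok
  3: ok
  5: ok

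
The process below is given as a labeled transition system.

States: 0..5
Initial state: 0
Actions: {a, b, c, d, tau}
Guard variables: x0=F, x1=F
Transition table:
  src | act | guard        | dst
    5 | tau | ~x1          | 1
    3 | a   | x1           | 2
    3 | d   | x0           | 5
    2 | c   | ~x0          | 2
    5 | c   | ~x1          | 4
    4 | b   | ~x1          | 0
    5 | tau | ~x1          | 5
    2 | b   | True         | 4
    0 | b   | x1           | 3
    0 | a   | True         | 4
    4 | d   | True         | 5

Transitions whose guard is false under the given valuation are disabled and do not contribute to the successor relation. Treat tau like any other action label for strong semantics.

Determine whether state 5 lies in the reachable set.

8 transition(s) survive guard evaluation.
depth 0: {0}
depth 1: {4}  total {0,4}
depth 2: {5}  total {0,4,5}
depth 3: {1}  total {0,1,4,5}
Reach set: {0,1,4,5}
witness 5: a·d

Answer: REACHABLE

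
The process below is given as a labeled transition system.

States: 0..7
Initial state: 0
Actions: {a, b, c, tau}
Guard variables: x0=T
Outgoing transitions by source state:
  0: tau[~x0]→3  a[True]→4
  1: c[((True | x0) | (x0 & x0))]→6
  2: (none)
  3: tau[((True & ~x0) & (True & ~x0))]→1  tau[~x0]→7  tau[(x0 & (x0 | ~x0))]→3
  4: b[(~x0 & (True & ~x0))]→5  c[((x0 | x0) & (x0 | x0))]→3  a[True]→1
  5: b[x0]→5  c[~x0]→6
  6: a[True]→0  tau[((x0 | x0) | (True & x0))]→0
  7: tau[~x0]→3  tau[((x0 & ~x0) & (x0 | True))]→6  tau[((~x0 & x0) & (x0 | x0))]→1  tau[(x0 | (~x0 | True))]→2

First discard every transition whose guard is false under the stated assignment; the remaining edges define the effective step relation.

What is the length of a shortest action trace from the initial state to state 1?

Answer: 2

Analysis:
BFS to 1:
  L0 = {0}
  L1 = {4}
  L2 = {1,3}
1 enters at depth 2; path a·a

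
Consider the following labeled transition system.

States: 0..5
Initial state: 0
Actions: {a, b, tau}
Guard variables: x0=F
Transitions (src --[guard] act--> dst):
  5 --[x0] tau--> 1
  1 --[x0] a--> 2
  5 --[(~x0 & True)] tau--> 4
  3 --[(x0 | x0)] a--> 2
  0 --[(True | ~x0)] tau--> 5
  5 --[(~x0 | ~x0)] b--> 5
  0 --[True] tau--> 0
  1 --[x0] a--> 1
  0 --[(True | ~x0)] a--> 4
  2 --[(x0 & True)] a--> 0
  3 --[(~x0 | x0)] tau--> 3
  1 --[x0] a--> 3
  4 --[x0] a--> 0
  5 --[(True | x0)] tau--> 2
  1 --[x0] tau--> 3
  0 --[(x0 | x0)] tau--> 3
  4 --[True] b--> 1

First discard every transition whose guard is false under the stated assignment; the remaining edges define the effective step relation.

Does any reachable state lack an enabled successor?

Answer: DEADLOCK at state 1

Analysis:
Reach set: {0,1,2,4,5}
  0: a→4  tau→0  tau→5  [3 out]
  1: ∅  [no exit]
  2: ∅  [no exit]
  4: b→1  [1 out]
  5: b→5  tau→2  tau→4  [3 out]
Path to 1: a·b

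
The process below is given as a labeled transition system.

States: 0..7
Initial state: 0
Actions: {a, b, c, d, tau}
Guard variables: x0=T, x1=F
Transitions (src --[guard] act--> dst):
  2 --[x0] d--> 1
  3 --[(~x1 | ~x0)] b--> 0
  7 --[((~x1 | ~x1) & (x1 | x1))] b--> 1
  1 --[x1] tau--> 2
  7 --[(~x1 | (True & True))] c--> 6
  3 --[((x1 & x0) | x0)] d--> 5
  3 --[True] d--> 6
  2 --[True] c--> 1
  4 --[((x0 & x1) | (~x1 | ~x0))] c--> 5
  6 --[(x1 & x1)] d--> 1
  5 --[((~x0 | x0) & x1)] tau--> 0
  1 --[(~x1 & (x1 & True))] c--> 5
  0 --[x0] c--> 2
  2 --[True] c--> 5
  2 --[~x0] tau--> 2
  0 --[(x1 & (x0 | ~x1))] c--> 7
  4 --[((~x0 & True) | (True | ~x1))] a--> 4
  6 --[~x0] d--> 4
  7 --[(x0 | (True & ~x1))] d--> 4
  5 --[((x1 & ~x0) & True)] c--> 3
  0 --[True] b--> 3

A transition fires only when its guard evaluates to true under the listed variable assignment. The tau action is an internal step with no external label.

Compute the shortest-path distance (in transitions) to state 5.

Layered search for 5:
  depth 0: {0}
  depth 1: {2,3}
  depth 2: {1,5,6}
first hit 5 at d=2 via b·d

Answer: 2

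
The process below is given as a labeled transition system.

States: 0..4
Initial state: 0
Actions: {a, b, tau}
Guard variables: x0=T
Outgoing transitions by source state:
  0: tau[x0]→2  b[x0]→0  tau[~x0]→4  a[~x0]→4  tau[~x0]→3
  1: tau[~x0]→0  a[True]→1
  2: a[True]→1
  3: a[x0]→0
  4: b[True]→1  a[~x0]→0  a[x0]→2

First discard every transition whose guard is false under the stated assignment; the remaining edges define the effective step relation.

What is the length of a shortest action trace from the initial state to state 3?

Layered search for 3:
  Layer 0: {0}
  Layer 1: {2}
  Layer 2: {1}
3 never appears.

Answer: UNREACHABLE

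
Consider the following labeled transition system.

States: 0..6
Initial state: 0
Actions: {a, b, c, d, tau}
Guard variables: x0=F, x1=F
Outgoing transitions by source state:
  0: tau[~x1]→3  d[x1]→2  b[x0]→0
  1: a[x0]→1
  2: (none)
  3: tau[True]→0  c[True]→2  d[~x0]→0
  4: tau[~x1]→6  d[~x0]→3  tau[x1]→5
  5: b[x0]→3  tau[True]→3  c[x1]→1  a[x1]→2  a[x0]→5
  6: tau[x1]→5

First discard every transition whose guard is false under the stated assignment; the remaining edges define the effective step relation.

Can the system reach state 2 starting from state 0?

7 transition(s) survive guard evaluation.
Layer 0: {0}
Layer 1: {3}  cumulative {0,3}
Layer 2: {2}  cumulative {0,2,3}
Reachable = {0,2,3}
trace reaching 2: tau·c

Answer: REACHABLE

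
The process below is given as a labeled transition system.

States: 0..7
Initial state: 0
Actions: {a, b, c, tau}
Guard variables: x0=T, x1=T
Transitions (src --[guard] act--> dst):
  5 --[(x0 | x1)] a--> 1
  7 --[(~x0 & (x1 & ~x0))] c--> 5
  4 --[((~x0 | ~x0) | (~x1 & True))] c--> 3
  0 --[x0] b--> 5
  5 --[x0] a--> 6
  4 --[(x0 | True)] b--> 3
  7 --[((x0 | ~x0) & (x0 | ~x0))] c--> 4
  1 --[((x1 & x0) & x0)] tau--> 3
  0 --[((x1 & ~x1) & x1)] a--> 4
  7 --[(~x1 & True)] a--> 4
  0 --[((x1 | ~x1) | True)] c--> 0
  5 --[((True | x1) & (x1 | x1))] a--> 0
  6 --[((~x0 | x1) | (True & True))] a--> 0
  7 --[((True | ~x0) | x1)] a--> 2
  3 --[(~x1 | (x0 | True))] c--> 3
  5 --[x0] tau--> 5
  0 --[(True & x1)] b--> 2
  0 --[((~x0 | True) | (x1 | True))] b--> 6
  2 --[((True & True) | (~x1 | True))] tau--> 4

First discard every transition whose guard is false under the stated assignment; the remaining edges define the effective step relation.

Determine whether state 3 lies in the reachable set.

Answer: REACHABLE

Trace:
After dropping false guards: 15 live edges.
Layer 0: {0}
Layer 1: {2,5,6}  cumulative {0,2,5,6}
Layer 2: {1,4}  cumulative {0,1,2,4,5,6}
Layer 3: {3}  cumulative {0,1,2,3,4,5,6}
Reach set: {0,1,2,3,4,5,6}
trace reaching 3: b·tau·b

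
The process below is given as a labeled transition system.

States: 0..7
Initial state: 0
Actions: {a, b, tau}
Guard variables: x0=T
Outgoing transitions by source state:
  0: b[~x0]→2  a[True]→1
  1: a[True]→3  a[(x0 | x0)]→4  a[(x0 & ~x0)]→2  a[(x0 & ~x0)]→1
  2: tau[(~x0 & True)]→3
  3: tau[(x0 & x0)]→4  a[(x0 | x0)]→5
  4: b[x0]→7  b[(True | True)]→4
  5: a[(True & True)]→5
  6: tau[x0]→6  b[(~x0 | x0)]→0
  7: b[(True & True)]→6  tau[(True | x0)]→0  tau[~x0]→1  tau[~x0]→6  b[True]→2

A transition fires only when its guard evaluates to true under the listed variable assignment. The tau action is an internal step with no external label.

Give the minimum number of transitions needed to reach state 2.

BFS to 2:
  L0 = {0}
  L1 = {1}
  L2 = {3,4}
  L3 = {5,7}
  L4 = {2,6}
first hit 2 at d=4 via a·a·b·b

Answer: 4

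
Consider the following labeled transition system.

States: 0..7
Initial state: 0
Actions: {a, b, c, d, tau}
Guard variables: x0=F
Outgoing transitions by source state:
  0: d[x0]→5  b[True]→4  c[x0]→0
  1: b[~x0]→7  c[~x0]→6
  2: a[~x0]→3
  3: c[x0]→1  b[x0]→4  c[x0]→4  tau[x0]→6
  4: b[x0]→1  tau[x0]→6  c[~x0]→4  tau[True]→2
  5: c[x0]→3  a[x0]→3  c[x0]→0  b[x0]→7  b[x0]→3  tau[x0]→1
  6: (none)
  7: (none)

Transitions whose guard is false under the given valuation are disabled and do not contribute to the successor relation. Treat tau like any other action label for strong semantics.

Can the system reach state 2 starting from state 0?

After dropping false guards: 6 live edges.
depth 0: {0}
depth 1: {4}  total {0,4}
depth 2: {2}  total {0,2,4}
depth 3: {3}  total {0,2,3,4}
Reach set: {0,2,3,4}
trace reaching 2: b·tau

Answer: REACHABLE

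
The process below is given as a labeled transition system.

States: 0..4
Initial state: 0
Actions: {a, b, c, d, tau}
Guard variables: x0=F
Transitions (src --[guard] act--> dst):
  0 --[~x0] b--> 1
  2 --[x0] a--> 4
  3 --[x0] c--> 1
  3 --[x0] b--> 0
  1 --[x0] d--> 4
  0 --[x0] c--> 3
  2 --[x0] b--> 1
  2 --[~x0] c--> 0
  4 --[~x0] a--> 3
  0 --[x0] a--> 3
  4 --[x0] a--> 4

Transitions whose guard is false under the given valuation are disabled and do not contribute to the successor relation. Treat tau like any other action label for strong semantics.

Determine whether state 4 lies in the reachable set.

Guard filter leaves 3 enabled edge(s).
depth 0: {0}
depth 1: {1}  total {0,1}
Reachable = {0,1}

Answer: UNREACHABLE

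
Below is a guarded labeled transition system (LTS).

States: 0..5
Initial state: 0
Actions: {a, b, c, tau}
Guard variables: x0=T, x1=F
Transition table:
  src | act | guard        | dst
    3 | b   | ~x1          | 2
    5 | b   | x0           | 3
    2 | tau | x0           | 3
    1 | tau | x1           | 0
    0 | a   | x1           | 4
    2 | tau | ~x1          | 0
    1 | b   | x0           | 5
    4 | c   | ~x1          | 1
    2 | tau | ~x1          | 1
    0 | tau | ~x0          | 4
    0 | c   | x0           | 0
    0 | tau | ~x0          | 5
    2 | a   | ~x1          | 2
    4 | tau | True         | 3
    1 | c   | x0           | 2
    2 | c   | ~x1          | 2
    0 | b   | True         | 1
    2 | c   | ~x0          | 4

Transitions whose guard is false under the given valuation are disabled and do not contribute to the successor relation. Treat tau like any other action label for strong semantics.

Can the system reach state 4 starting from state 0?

13 transition(s) survive guard evaluation.
Layer 0: {0}
Layer 1: {1}  now seen {0,1}
Layer 2: {2,5}  now seen {0,1,2,5}
Layer 3: {3}  now seen {0,1,2,3,5}
R = {0,1,2,3,5}

Answer: UNREACHABLE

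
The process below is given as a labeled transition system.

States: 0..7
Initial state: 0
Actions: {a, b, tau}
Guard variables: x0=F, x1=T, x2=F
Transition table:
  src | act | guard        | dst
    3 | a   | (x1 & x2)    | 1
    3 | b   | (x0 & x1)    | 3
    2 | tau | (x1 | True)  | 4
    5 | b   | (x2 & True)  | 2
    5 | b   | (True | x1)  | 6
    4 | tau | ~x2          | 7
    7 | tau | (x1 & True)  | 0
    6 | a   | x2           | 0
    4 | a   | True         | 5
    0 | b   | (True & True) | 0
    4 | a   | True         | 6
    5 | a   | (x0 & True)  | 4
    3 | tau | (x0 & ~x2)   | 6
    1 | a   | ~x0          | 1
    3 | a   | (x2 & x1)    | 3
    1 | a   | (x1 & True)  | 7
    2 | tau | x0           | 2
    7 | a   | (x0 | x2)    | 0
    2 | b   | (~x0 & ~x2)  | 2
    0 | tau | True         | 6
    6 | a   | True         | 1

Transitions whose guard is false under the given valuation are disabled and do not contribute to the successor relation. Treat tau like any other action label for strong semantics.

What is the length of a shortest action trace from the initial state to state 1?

Answer: 2

Trace:
BFS to 1:
  Layer 0: {0}
  Layer 1: {6}
  Layer 2: {1}
first hit 1 at d=2 via tau·a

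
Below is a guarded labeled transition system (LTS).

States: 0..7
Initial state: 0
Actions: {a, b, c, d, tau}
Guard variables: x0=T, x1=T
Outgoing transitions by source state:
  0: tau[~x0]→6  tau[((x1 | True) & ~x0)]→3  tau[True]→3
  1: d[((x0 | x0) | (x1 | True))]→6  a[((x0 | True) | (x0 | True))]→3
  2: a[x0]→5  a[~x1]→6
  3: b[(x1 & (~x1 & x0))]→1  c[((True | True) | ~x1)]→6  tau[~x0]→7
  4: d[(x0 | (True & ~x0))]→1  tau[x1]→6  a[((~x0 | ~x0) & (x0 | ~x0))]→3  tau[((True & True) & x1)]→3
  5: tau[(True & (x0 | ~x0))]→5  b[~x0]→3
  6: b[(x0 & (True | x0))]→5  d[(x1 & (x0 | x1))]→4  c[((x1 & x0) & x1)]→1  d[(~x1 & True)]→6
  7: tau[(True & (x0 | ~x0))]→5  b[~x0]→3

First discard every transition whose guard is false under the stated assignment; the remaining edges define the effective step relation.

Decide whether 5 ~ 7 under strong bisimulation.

Answer: BISIMILAR

Analysis:
Bisimulation quotient by refinement:
  round 0: {{0,1,2,3,4,5,6,7}}
  round 1: {{0,5,7},{1},{2},{3},{4},{6}}
  round 2: {{0},{1},{2},{3},{4},{5,7},{6}}
stable after 3 split(s): 7 block(s)
[5]={5,7}  [7]={5,7}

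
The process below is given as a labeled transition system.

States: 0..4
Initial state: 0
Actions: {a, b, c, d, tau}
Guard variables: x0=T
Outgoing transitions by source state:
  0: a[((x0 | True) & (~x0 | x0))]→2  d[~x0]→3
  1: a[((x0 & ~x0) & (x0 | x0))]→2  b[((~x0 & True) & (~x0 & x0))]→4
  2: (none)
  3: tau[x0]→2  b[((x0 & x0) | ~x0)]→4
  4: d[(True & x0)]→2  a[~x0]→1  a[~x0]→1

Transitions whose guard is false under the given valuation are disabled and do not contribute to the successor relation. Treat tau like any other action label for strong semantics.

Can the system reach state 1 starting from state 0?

After dropping false guards: 4 live edges.
Layer 0: {0}
Layer 1: {2}  cumulative {0,2}
Reach set: {0,2}

Answer: UNREACHABLE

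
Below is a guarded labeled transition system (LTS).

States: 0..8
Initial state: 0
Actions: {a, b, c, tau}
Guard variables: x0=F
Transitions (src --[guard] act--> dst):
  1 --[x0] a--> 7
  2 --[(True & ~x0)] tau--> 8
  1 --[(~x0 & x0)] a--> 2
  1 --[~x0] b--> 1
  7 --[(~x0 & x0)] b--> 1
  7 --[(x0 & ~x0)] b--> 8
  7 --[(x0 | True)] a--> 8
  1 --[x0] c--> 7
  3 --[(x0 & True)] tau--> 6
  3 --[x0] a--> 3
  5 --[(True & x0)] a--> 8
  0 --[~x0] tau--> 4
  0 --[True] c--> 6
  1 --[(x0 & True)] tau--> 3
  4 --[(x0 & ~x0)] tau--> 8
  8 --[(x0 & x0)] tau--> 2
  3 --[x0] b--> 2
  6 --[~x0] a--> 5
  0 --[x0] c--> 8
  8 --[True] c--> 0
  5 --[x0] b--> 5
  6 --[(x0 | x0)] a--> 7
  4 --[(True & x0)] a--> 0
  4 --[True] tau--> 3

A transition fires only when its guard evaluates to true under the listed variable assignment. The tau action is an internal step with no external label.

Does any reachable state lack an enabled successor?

Answer: DEADLOCK at state 3

Working:
Reach set: {0,3,4,5,6}
  0: c→6  tau→4  [2 exit(s)]
  3: ∅  [deadlock]
  4: tau→3  [1 exit(s)]
  5: ∅  [deadlock]
  6: a→5  [1 exit(s)]
trace reaching 3: tau·tau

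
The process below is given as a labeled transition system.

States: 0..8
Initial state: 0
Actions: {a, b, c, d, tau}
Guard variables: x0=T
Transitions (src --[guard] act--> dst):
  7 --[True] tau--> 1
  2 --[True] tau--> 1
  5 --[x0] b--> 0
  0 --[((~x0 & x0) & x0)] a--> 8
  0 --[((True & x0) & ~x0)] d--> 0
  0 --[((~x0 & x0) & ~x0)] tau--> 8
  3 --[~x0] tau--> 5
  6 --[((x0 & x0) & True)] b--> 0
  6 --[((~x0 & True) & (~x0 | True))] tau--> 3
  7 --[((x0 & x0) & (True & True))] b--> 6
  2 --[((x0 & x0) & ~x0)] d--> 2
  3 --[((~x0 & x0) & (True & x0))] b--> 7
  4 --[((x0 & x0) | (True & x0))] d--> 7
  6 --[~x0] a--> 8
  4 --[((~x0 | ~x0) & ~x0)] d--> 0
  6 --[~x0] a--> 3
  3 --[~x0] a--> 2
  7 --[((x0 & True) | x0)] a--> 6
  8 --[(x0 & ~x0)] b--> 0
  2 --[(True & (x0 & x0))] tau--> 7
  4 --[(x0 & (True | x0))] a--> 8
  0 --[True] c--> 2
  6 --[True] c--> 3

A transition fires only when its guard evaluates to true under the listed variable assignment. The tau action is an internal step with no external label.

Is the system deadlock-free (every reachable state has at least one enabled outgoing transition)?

Reachable = {0,1,2,3,6,7}
  0: c→2  [1 out]
  1: ∅  [STUCK]
  2: tau→1  tau→7  [2 out]
  3: ∅  [STUCK]
  6: b→0  c→3  [2 out]
  7: a→6  b→6  tau→1  [3 out]
witness 1: c·tau

Answer: DEADLOCK at state 1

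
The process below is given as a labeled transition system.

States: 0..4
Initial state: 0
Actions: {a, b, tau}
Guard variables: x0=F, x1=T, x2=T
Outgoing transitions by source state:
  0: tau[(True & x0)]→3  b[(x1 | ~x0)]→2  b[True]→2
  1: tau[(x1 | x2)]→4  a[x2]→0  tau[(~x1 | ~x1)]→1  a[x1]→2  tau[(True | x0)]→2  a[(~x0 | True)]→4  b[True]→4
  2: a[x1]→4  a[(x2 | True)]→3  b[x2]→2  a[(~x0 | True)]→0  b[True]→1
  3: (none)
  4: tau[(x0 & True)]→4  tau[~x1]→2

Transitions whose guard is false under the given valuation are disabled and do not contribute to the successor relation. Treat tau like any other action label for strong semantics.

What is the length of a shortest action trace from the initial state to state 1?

Breadth-first toward 1:
  depth 0: {0}
  depth 1: {2}
  depth 2: {1,3,4}
depth(1)=2, e.g. b·b

Answer: 2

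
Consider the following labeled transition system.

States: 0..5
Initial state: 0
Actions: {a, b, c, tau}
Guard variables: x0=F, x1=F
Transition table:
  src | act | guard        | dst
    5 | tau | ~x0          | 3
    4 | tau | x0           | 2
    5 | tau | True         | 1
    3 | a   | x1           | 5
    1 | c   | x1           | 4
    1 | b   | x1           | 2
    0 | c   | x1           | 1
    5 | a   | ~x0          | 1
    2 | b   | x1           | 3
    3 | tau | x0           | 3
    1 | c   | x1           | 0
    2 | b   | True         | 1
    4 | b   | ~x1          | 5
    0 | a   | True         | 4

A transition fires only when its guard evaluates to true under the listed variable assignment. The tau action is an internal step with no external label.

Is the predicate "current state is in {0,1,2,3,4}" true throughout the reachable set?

Answer: INVARIANT VIOLATED at state 5

Analysis:
Inv-set: {0,1,2,3,4}
R = {0,1,3,4,5}
  0: ok
  1: ok
  3: ok
  4: ok
  5: VIOLATES
witness against invariant: a·b → 5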